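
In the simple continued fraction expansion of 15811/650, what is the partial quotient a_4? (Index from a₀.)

2

15811 = 24·650 + 211   →  a_0 = 24
650 = 3·211 + 17   →  a_1 = 3
211 = 12·17 + 7   →  a_2 = 12
17 = 2·7 + 3   →  a_3 = 2
7 = 2·3 + 1   →  a_4 = 2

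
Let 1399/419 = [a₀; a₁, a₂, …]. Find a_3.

1399 = 3·419 + 142   →  a_0 = 3
419 = 2·142 + 135   →  a_1 = 2
142 = 1·135 + 7   →  a_2 = 1
135 = 19·7 + 2   →  a_3 = 19

19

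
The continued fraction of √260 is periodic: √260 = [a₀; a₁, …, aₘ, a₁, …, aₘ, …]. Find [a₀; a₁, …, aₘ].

[16; 8, 32]

a₀ = ⌊√260⌋ = 16.
With m₀=0, d₀=1 and mₖ₊₁ = dₖaₖ − mₖ, dₖ₊₁ = (n − mₖ₊₁²)/dₖ, aₖ₊₁ = ⌊(a₀+mₖ₊₁)/dₖ₊₁⌋:
  k=1: m=16, d=4, a=8
  k=2: m=16, d=1, a=32
d=1 and a=2a₀=32 at k=2, so the next step gives (m, d) = (16, 4) again — its k=1 value — and the period has length 2.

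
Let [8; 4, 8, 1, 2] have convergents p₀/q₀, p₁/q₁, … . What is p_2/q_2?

272/33

Using pₖ = aₖpₖ₋₁ + pₖ₋₂, qₖ = aₖqₖ₋₁ + qₖ₋₂ (with p₋₁=1, p₋₂=0, q₋₁=0, q₋₂=1):
  k=0: a=8, p=8, q=1
  k=1: a=4, p=33, q=4
  k=2: a=8, p=272, q=33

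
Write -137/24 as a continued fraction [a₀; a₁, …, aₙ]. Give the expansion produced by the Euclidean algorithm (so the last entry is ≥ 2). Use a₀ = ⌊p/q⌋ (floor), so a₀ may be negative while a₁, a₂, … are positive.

-137 = -6·24 + 7
24 = 3·7 + 3
7 = 2·3 + 1
3 = 3·1 + 0  (stop)
So -137/24 = [-6; 3, 2, 3].

[-6; 3, 2, 3]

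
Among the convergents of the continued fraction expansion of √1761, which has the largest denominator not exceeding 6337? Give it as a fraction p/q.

98658/2351

√1761 = [41; 1, 26, 1, 82, …] (period length 4).
Convergents:
  p_0/q_0 = 41/1
  p_1/q_1 = 42/1
  p_2/q_2 = 1133/27
  p_3/q_3 = 1175/28
  p_4/q_4 = 97483/2323
  p_5/q_5 = 98658/2351
  p_6/q_6 = 2662591/63449
q_5 = 2351 ≤ 6337 < 63449 = q_6, so the answer is 98658/2351.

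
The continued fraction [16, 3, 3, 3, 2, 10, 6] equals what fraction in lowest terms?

Using pₖ = aₖpₖ₋₁ + pₖ₋₂ and qₖ = aₖqₖ₋₁ + qₖ₋₂:
  k=0: a=16, p=16, q=1
  k=1: a=3, p=49, q=3
  k=2: a=3, p=163, q=10
  k=3: a=3, p=538, q=33
  k=4: a=2, p=1239, q=76
  k=5: a=10, p=12928, q=793
  k=6: a=6, p=78807, q=4834

78807/4834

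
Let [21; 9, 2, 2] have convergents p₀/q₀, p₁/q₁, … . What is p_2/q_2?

Using pₖ = aₖpₖ₋₁ + pₖ₋₂, qₖ = aₖqₖ₋₁ + qₖ₋₂ (with p₋₁=1, p₋₂=0, q₋₁=0, q₋₂=1):
  k=0: a=21, p=21, q=1
  k=1: a=9, p=190, q=9
  k=2: a=2, p=401, q=19

401/19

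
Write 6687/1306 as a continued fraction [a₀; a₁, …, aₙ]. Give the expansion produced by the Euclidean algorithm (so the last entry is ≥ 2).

6687 = 5×1306 + 157
1306 = 8×157 + 50
157 = 3×50 + 7
50 = 7×7 + 1
7 = 7×1 + 0  (stop)
So 6687/1306 = [5; 8, 3, 7, 7].

[5; 8, 3, 7, 7]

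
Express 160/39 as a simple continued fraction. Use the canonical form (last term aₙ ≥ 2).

160 = 4·39 + 4
39 = 9·4 + 3
4 = 1·3 + 1
3 = 3·1 + 0  (stop)
So 160/39 = [4; 9, 1, 3].

[4; 9, 1, 3]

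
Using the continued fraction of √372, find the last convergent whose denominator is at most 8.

135/7

√372 = [19; 3, 2, 12, 2, 3, 38, …] (period length 6).
Convergents:
  p_0/q_0 = 19/1
  p_1/q_1 = 58/3
  p_2/q_2 = 135/7
  p_3/q_3 = 1678/87
q_2 = 7 ≤ 8 < 87 = q_3, so the answer is 135/7.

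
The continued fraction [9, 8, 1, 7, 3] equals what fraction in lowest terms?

2023/222

Fold from the inside: start with 3/1.
  7 + 1/3 = 22/3
  1 + 3/22 = 25/22
  8 + 22/25 = 222/25
  9 + 25/222 = 2023/222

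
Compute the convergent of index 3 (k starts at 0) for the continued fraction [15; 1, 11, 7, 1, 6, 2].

1353/85

Using pₖ = aₖpₖ₋₁ + pₖ₋₂, qₖ = aₖqₖ₋₁ + qₖ₋₂ (with p₋₁=1, p₋₂=0, q₋₁=0, q₋₂=1):
  k=0: a=15, p=15, q=1
  k=1: a=1, p=16, q=1
  k=2: a=11, p=191, q=12
  k=3: a=7, p=1353, q=85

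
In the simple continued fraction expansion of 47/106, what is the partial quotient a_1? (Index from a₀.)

47 = 0·106 + 47   →  a_0 = 0
106 = 2·47 + 12   →  a_1 = 2

2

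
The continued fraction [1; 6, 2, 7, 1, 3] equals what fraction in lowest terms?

493/427

Fold from the inside: start with 3/1.
  1 + 1/3 = 4/3
  7 + 3/4 = 31/4
  2 + 4/31 = 66/31
  6 + 31/66 = 427/66
  1 + 66/427 = 493/427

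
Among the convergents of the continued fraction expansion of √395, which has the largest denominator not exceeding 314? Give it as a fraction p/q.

6181/311

√395 = [19; 1, 6, 1, 38, …] (period length 4).
Convergents:
  p_0/q_0 = 19/1
  p_1/q_1 = 20/1
  p_2/q_2 = 139/7
  p_3/q_3 = 159/8
  p_4/q_4 = 6181/311
  p_5/q_5 = 6340/319
q_4 = 311 ≤ 314 < 319 = q_5, so the answer is 6181/311.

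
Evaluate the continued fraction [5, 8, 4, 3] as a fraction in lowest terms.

Fold from the inside: start with 3/1.
  4 + 1/3 = 13/3
  8 + 3/13 = 107/13
  5 + 13/107 = 548/107

548/107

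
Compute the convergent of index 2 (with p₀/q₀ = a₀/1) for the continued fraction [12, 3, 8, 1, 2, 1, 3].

308/25

Using pₖ = aₖpₖ₋₁ + pₖ₋₂, qₖ = aₖqₖ₋₁ + qₖ₋₂ (with p₋₁=1, p₋₂=0, q₋₁=0, q₋₂=1):
  k=0: a=12, p=12, q=1
  k=1: a=3, p=37, q=3
  k=2: a=8, p=308, q=25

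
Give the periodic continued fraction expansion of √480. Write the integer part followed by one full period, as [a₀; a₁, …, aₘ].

a₀ = ⌊√480⌋ = 21.
With m₀=0, d₀=1 and mₖ₊₁ = dₖaₖ − mₖ, dₖ₊₁ = (n − mₖ₊₁²)/dₖ, aₖ₊₁ = ⌊(a₀+mₖ₊₁)/dₖ₊₁⌋:
  k=1: m=21, d=39, a=1
  k=2: m=18, d=4, a=9
  k=3: m=18, d=39, a=1
  k=4: m=21, d=1, a=42
d=1 and a=2a₀=42 at k=4, so the next step gives (m, d) = (21, 39) again — its k=1 value — and the period has length 4.

[21; 1, 9, 1, 42]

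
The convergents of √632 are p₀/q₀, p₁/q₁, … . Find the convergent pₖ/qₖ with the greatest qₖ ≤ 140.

1081/43

√632 = [25; 7, 6, 7, 50, …] (period length 4).
Convergents:
  p_0/q_0 = 25/1
  p_1/q_1 = 176/7
  p_2/q_2 = 1081/43
  p_3/q_3 = 7743/308
q_2 = 43 ≤ 140 < 308 = q_3, so the answer is 1081/43.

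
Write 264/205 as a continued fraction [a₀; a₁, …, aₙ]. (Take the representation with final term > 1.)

264 = 1*205 + 59
205 = 3*59 + 28
59 = 2*28 + 3
28 = 9*3 + 1
3 = 3*1 + 0  (stop)
So 264/205 = [1; 3, 2, 9, 3].

[1; 3, 2, 9, 3]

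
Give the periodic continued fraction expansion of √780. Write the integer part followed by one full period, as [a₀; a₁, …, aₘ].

[27; 1, 12, 1, 54]

a₀ = ⌊√780⌋ = 27.
With m₀=0, d₀=1 and mₖ₊₁ = dₖaₖ − mₖ, dₖ₊₁ = (n − mₖ₊₁²)/dₖ, aₖ₊₁ = ⌊(a₀+mₖ₊₁)/dₖ₊₁⌋:
  k=1: m=27, d=51, a=1
  k=2: m=24, d=4, a=12
  k=3: m=24, d=51, a=1
  k=4: m=27, d=1, a=54
d=1 and a=2a₀=54 at k=4, so the next step gives (m, d) = (27, 51) again — its k=1 value — and the period has length 4.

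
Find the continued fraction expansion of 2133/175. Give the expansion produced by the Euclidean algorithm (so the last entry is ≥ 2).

2133 = 12·175 + 33
175 = 5·33 + 10
33 = 3·10 + 3
10 = 3·3 + 1
3 = 3·1 + 0  (stop)
So 2133/175 = [12; 5, 3, 3, 3].

[12; 5, 3, 3, 3]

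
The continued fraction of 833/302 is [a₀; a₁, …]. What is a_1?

833 = 2·302 + 229   →  a_0 = 2
302 = 1·229 + 73   →  a_1 = 1

1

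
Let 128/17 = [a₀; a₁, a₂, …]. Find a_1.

128 = 7·17 + 9   →  a_0 = 7
17 = 1·9 + 8   →  a_1 = 1

1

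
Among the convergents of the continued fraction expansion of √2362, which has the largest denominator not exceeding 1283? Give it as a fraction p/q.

√2362 = [48; 1, 1, 1, 1, 96, …] (period length 5).
Convergents:
  p_0/q_0 = 48/1
  p_1/q_1 = 49/1
  p_2/q_2 = 97/2
  p_3/q_3 = 146/3
  p_4/q_4 = 243/5
  p_5/q_5 = 23474/483
  p_6/q_6 = 23717/488
  p_7/q_7 = 47191/971
  p_8/q_8 = 70908/1459
q_7 = 971 ≤ 1283 < 1459 = q_8, so the answer is 47191/971.

47191/971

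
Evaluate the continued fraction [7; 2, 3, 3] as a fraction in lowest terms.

Fold from the inside: start with 3/1.
  3 + 1/3 = 10/3
  2 + 3/10 = 23/10
  7 + 10/23 = 171/23

171/23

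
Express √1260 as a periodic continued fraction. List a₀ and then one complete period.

[35; 2, 70]

a₀ = ⌊√1260⌋ = 35.
With m₀=0, d₀=1 and mₖ₊₁ = dₖaₖ − mₖ, dₖ₊₁ = (n − mₖ₊₁²)/dₖ, aₖ₊₁ = ⌊(a₀+mₖ₊₁)/dₖ₊₁⌋:
  k=1: m=35, d=35, a=2
  k=2: m=35, d=1, a=70
d=1 and a=2a₀=70 at k=2, so the next step gives (m, d) = (35, 35) again — its k=1 value — and the period has length 2.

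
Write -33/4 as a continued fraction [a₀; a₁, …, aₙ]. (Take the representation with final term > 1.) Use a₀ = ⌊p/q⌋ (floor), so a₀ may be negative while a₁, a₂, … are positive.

-33 = -9·4 + 3
4 = 1·3 + 1
3 = 3·1 + 0  (stop)
So -33/4 = [-9; 1, 3].

[-9; 1, 3]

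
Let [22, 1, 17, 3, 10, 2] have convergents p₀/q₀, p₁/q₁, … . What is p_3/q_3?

1262/55

Using pₖ = aₖpₖ₋₁ + pₖ₋₂, qₖ = aₖqₖ₋₁ + qₖ₋₂ (with p₋₁=1, p₋₂=0, q₋₁=0, q₋₂=1):
  k=0: a=22, p=22, q=1
  k=1: a=1, p=23, q=1
  k=2: a=17, p=413, q=18
  k=3: a=3, p=1262, q=55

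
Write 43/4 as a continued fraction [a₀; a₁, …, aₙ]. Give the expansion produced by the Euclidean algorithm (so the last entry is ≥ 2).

[10; 1, 3]

43 = 10*4 + 3
4 = 1*3 + 1
3 = 3*1 + 0  (stop)
So 43/4 = [10; 1, 3].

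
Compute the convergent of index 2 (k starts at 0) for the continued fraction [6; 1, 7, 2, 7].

Using pₖ = aₖpₖ₋₁ + pₖ₋₂, qₖ = aₖqₖ₋₁ + qₖ₋₂ (with p₋₁=1, p₋₂=0, q₋₁=0, q₋₂=1):
  k=0: a=6, p=6, q=1
  k=1: a=1, p=7, q=1
  k=2: a=7, p=55, q=8

55/8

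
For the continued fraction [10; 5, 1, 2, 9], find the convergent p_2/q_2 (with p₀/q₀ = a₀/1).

61/6

Using pₖ = aₖpₖ₋₁ + pₖ₋₂, qₖ = aₖqₖ₋₁ + qₖ₋₂ (with p₋₁=1, p₋₂=0, q₋₁=0, q₋₂=1):
  k=0: a=10, p=10, q=1
  k=1: a=5, p=51, q=5
  k=2: a=1, p=61, q=6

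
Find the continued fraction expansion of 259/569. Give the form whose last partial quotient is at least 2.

259 = 0*569 + 259
569 = 2*259 + 51
259 = 5*51 + 4
51 = 12*4 + 3
4 = 1*3 + 1
3 = 3*1 + 0  (stop)
So 259/569 = [0; 2, 5, 12, 1, 3].

[0; 2, 5, 12, 1, 3]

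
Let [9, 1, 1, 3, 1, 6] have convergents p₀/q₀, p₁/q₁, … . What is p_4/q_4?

Using pₖ = aₖpₖ₋₁ + pₖ₋₂, qₖ = aₖqₖ₋₁ + qₖ₋₂ (with p₋₁=1, p₋₂=0, q₋₁=0, q₋₂=1):
  k=0: a=9, p=9, q=1
  k=1: a=1, p=10, q=1
  k=2: a=1, p=19, q=2
  k=3: a=3, p=67, q=7
  k=4: a=1, p=86, q=9

86/9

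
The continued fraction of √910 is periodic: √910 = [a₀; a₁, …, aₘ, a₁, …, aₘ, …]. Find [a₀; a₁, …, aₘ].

a₀ = ⌊√910⌋ = 30.
With m₀=0, d₀=1 and mₖ₊₁ = dₖaₖ − mₖ, dₖ₊₁ = (n − mₖ₊₁²)/dₖ, aₖ₊₁ = ⌊(a₀+mₖ₊₁)/dₖ₊₁⌋:
  k=1: m=30, d=10, a=6
  k=2: m=30, d=1, a=60
d=1 and a=2a₀=60 at k=2, so the next step gives (m, d) = (30, 10) again — its k=1 value — and the period has length 2.

[30; 6, 60]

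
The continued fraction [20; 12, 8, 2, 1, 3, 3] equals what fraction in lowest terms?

Fold from the inside: start with 3/1.
  3 + 1/3 = 10/3
  1 + 3/10 = 13/10
  2 + 10/13 = 36/13
  8 + 13/36 = 301/36
  12 + 36/301 = 3648/301
  20 + 301/3648 = 73261/3648

73261/3648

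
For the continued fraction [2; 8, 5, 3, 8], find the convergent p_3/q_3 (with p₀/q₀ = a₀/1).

Using pₖ = aₖpₖ₋₁ + pₖ₋₂, qₖ = aₖqₖ₋₁ + qₖ₋₂ (with p₋₁=1, p₋₂=0, q₋₁=0, q₋₂=1):
  k=0: a=2, p=2, q=1
  k=1: a=8, p=17, q=8
  k=2: a=5, p=87, q=41
  k=3: a=3, p=278, q=131

278/131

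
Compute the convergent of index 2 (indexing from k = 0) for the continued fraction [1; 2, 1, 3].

Using pₖ = aₖpₖ₋₁ + pₖ₋₂, qₖ = aₖqₖ₋₁ + qₖ₋₂ (with p₋₁=1, p₋₂=0, q₋₁=0, q₋₂=1):
  k=0: a=1, p=1, q=1
  k=1: a=2, p=3, q=2
  k=2: a=1, p=4, q=3

4/3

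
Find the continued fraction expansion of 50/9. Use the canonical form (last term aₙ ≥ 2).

50 = 5×9 + 5
9 = 1×5 + 4
5 = 1×4 + 1
4 = 4×1 + 0  (stop)
So 50/9 = [5; 1, 1, 4].

[5; 1, 1, 4]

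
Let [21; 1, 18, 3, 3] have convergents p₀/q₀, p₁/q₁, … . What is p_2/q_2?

417/19

Using pₖ = aₖpₖ₋₁ + pₖ₋₂, qₖ = aₖqₖ₋₁ + qₖ₋₂ (with p₋₁=1, p₋₂=0, q₋₁=0, q₋₂=1):
  k=0: a=21, p=21, q=1
  k=1: a=1, p=22, q=1
  k=2: a=18, p=417, q=19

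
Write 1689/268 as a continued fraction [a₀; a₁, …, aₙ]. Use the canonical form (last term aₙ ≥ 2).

[6; 3, 3, 4, 6]

1689 = 6*268 + 81
268 = 3*81 + 25
81 = 3*25 + 6
25 = 4*6 + 1
6 = 6*1 + 0  (stop)
So 1689/268 = [6; 3, 3, 4, 6].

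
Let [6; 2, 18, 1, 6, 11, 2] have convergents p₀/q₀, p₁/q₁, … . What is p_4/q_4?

Using pₖ = aₖpₖ₋₁ + pₖ₋₂, qₖ = aₖqₖ₋₁ + qₖ₋₂ (with p₋₁=1, p₋₂=0, q₋₁=0, q₋₂=1):
  k=0: a=6, p=6, q=1
  k=1: a=2, p=13, q=2
  k=2: a=18, p=240, q=37
  k=3: a=1, p=253, q=39
  k=4: a=6, p=1758, q=271

1758/271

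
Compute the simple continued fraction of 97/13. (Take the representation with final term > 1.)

[7; 2, 6]

97 = 7·13 + 6
13 = 2·6 + 1
6 = 6·1 + 0  (stop)
So 97/13 = [7; 2, 6].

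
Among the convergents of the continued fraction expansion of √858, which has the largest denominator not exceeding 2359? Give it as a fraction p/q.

40979/1399

√858 = [29; 3, 2, 3, 58, …] (period length 4).
Convergents:
  p_0/q_0 = 29/1
  p_1/q_1 = 88/3
  p_2/q_2 = 205/7
  p_3/q_3 = 703/24
  p_4/q_4 = 40979/1399
  p_5/q_5 = 123640/4221
q_4 = 1399 ≤ 2359 < 4221 = q_5, so the answer is 40979/1399.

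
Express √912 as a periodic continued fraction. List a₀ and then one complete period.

a₀ = ⌊√912⌋ = 30.

[30; 5, 60]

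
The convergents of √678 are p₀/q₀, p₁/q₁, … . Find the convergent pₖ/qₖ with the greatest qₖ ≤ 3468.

√678 = [26; 26, 52, …] (period length 2).
Convergents:
  p_0/q_0 = 26/1
  p_1/q_1 = 677/26
  p_2/q_2 = 35230/1353
  p_3/q_3 = 916657/35204
q_2 = 1353 ≤ 3468 < 35204 = q_3, so the answer is 35230/1353.

35230/1353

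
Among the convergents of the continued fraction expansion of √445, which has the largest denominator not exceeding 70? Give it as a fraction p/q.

443/21

√445 = [21; 10, 1, 1, 10, 42, …] (period length 5).
Convergents:
  p_0/q_0 = 21/1
  p_1/q_1 = 211/10
  p_2/q_2 = 232/11
  p_3/q_3 = 443/21
  p_4/q_4 = 4662/221
q_3 = 21 ≤ 70 < 221 = q_4, so the answer is 443/21.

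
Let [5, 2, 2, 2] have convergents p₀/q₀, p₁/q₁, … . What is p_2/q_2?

27/5

Using pₖ = aₖpₖ₋₁ + pₖ₋₂, qₖ = aₖqₖ₋₁ + qₖ₋₂ (with p₋₁=1, p₋₂=0, q₋₁=0, q₋₂=1):
  k=0: a=5, p=5, q=1
  k=1: a=2, p=11, q=2
  k=2: a=2, p=27, q=5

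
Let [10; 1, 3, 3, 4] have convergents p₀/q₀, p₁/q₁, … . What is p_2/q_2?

Using pₖ = aₖpₖ₋₁ + pₖ₋₂, qₖ = aₖqₖ₋₁ + qₖ₋₂ (with p₋₁=1, p₋₂=0, q₋₁=0, q₋₂=1):
  k=0: a=10, p=10, q=1
  k=1: a=1, p=11, q=1
  k=2: a=3, p=43, q=4

43/4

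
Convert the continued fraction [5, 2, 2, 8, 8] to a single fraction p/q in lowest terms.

Using pₖ = aₖpₖ₋₁ + pₖ₋₂ and qₖ = aₖqₖ₋₁ + qₖ₋₂:
  k=0: a=5, p=5, q=1
  k=1: a=2, p=11, q=2
  k=2: a=2, p=27, q=5
  k=3: a=8, p=227, q=42
  k=4: a=8, p=1843, q=341

1843/341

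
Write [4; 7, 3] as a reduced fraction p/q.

91/22

Fold from the inside: start with 3/1.
  7 + 1/3 = 22/3
  4 + 3/22 = 91/22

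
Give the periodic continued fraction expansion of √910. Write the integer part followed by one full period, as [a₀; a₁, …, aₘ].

a₀ = ⌊√910⌋ = 30.
With m₀=0, d₀=1 and mₖ₊₁ = dₖaₖ − mₖ, dₖ₊₁ = (n − mₖ₊₁²)/dₖ, aₖ₊₁ = ⌊(a₀+mₖ₊₁)/dₖ₊₁⌋:
  k=1: m=30, d=10, a=6
  k=2: m=30, d=1, a=60
d=1 and a=2a₀=60 at k=2, so the next step gives (m, d) = (30, 10) again — its k=1 value — and the period has length 2.

[30; 6, 60]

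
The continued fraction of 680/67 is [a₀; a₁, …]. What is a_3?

2

680 = 10·67 + 10   →  a_0 = 10
67 = 6·10 + 7   →  a_1 = 6
10 = 1·7 + 3   →  a_2 = 1
7 = 2·3 + 1   →  a_3 = 2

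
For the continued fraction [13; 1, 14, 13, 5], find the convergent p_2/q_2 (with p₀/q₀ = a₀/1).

Using pₖ = aₖpₖ₋₁ + pₖ₋₂, qₖ = aₖqₖ₋₁ + qₖ₋₂ (with p₋₁=1, p₋₂=0, q₋₁=0, q₋₂=1):
  k=0: a=13, p=13, q=1
  k=1: a=1, p=14, q=1
  k=2: a=14, p=209, q=15

209/15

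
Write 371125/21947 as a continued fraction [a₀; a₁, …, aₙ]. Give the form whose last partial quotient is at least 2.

[16; 1, 10, 8, 2, 8, 2, 6]

371125 = 16·21947 + 19973
21947 = 1·19973 + 1974
19973 = 10·1974 + 233
1974 = 8·233 + 110
233 = 2·110 + 13
110 = 8·13 + 6
13 = 2·6 + 1
6 = 6·1 + 0  (stop)
So 371125/21947 = [16; 1, 10, 8, 2, 8, 2, 6].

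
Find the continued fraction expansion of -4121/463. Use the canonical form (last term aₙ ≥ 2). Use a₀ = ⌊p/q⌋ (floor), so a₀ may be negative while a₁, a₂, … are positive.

[-9; 10, 15, 3]

-4121 = -9×463 + 46
463 = 10×46 + 3
46 = 15×3 + 1
3 = 3×1 + 0  (stop)
So -4121/463 = [-9; 10, 15, 3].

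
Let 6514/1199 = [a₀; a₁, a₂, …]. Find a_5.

6514 = 5·1199 + 519   →  a_0 = 5
1199 = 2·519 + 161   →  a_1 = 2
519 = 3·161 + 36   →  a_2 = 3
161 = 4·36 + 17   →  a_3 = 4
36 = 2·17 + 2   →  a_4 = 2
17 = 8·2 + 1   →  a_5 = 8

8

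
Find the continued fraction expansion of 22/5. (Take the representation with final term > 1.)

[4; 2, 2]

22 = 4×5 + 2
5 = 2×2 + 1
2 = 2×1 + 0  (stop)
So 22/5 = [4; 2, 2].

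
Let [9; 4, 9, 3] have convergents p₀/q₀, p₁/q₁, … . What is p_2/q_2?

Using pₖ = aₖpₖ₋₁ + pₖ₋₂, qₖ = aₖqₖ₋₁ + qₖ₋₂ (with p₋₁=1, p₋₂=0, q₋₁=0, q₋₂=1):
  k=0: a=9, p=9, q=1
  k=1: a=4, p=37, q=4
  k=2: a=9, p=342, q=37

342/37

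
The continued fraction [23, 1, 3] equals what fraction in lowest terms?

95/4

Using pₖ = aₖpₖ₋₁ + pₖ₋₂ and qₖ = aₖqₖ₋₁ + qₖ₋₂:
  k=0: a=23, p=23, q=1
  k=1: a=1, p=24, q=1
  k=2: a=3, p=95, q=4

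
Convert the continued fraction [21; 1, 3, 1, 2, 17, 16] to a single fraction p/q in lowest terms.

Fold from the inside: start with 16/1.
  17 + 1/16 = 273/16
  2 + 16/273 = 562/273
  1 + 273/562 = 835/562
  3 + 562/835 = 3067/835
  1 + 835/3067 = 3902/3067
  21 + 3067/3902 = 85009/3902

85009/3902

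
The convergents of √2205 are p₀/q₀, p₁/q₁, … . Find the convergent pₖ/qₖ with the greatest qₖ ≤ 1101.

49634/1057

√2205 = [46; 1, 22, 2, 22, 1, 92, …] (period length 6).
Convergents:
  p_0/q_0 = 46/1
  p_1/q_1 = 47/1
  p_2/q_2 = 1080/23
  p_3/q_3 = 2207/47
  p_4/q_4 = 49634/1057
  p_5/q_5 = 51841/1104
q_4 = 1057 ≤ 1101 < 1104 = q_5, so the answer is 49634/1057.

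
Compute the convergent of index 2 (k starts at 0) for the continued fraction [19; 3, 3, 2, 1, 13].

193/10

Using pₖ = aₖpₖ₋₁ + pₖ₋₂, qₖ = aₖqₖ₋₁ + qₖ₋₂ (with p₋₁=1, p₋₂=0, q₋₁=0, q₋₂=1):
  k=0: a=19, p=19, q=1
  k=1: a=3, p=58, q=3
  k=2: a=3, p=193, q=10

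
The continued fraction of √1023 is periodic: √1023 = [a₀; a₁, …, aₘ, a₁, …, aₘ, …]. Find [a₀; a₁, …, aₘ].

a₀ = ⌊√1023⌋ = 31.
With m₀=0, d₀=1 and mₖ₊₁ = dₖaₖ − mₖ, dₖ₊₁ = (n − mₖ₊₁²)/dₖ, aₖ₊₁ = ⌊(a₀+mₖ₊₁)/dₖ₊₁⌋:
  k=1: m=31, d=62, a=1
  k=2: m=31, d=1, a=62
d=1 and a=2a₀=62 at k=2, so the next step gives (m, d) = (31, 62) again — its k=1 value — and the period has length 2.

[31; 1, 62]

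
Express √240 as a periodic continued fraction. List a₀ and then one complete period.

[15; 2, 30]

a₀ = ⌊√240⌋ = 15.
With m₀=0, d₀=1 and mₖ₊₁ = dₖaₖ − mₖ, dₖ₊₁ = (n − mₖ₊₁²)/dₖ, aₖ₊₁ = ⌊(a₀+mₖ₊₁)/dₖ₊₁⌋:
  k=1: m=15, d=15, a=2
  k=2: m=15, d=1, a=30
d=1 and a=2a₀=30 at k=2, so the next step gives (m, d) = (15, 15) again — its k=1 value — and the period has length 2.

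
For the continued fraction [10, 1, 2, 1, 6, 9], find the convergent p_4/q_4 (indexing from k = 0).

290/27

Using pₖ = aₖpₖ₋₁ + pₖ₋₂, qₖ = aₖqₖ₋₁ + qₖ₋₂ (with p₋₁=1, p₋₂=0, q₋₁=0, q₋₂=1):
  k=0: a=10, p=10, q=1
  k=1: a=1, p=11, q=1
  k=2: a=2, p=32, q=3
  k=3: a=1, p=43, q=4
  k=4: a=6, p=290, q=27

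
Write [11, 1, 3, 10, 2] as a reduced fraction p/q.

1011/86

Fold from the inside: start with 2/1.
  10 + 1/2 = 21/2
  3 + 2/21 = 65/21
  1 + 21/65 = 86/65
  11 + 65/86 = 1011/86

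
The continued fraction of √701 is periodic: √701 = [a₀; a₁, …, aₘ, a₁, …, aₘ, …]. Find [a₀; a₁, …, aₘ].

a₀ = ⌊√701⌋ = 26.
With m₀=0, d₀=1 and mₖ₊₁ = dₖaₖ − mₖ, dₖ₊₁ = (n − mₖ₊₁²)/dₖ, aₖ₊₁ = ⌊(a₀+mₖ₊₁)/dₖ₊₁⌋:
  k=1: m=26, d=25, a=2
  k=2: m=24, d=5, a=10
  k=3: m=26, d=5, a=10
  k=4: m=24, d=25, a=2
  k=5: m=26, d=1, a=52
d=1 and a=2a₀=52 at k=5, so the next step gives (m, d) = (26, 25) again — its k=1 value — and the period has length 5.

[26; 2, 10, 10, 2, 52]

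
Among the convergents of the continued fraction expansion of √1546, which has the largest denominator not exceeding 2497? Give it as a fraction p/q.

43605/1109

√1546 = [39; 3, 7, 1, 1, 7, 3, 78, …] (period length 7).
Convergents:
  p_0/q_0 = 39/1
  p_1/q_1 = 118/3
  p_2/q_2 = 865/22
  p_3/q_3 = 983/25
  p_4/q_4 = 1848/47
  p_5/q_5 = 13919/354
  p_6/q_6 = 43605/1109
  p_7/q_7 = 3415109/86856
q_6 = 1109 ≤ 2497 < 86856 = q_7, so the answer is 43605/1109.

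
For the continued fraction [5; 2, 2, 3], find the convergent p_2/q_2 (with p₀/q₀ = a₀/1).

27/5

Using pₖ = aₖpₖ₋₁ + pₖ₋₂, qₖ = aₖqₖ₋₁ + qₖ₋₂ (with p₋₁=1, p₋₂=0, q₋₁=0, q₋₂=1):
  k=0: a=5, p=5, q=1
  k=1: a=2, p=11, q=2
  k=2: a=2, p=27, q=5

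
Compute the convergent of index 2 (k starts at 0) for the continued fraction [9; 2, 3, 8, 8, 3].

66/7

Using pₖ = aₖpₖ₋₁ + pₖ₋₂, qₖ = aₖqₖ₋₁ + qₖ₋₂ (with p₋₁=1, p₋₂=0, q₋₁=0, q₋₂=1):
  k=0: a=9, p=9, q=1
  k=1: a=2, p=19, q=2
  k=2: a=3, p=66, q=7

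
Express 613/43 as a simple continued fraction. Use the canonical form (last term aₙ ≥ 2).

[14; 3, 1, 10]

613 = 14*43 + 11
43 = 3*11 + 10
11 = 1*10 + 1
10 = 10*1 + 0  (stop)
So 613/43 = [14; 3, 1, 10].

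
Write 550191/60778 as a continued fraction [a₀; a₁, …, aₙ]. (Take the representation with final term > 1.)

550191 = 9×60778 + 3189
60778 = 19×3189 + 187
3189 = 17×187 + 10
187 = 18×10 + 7
10 = 1×7 + 3
7 = 2×3 + 1
3 = 3×1 + 0  (stop)
So 550191/60778 = [9; 19, 17, 18, 1, 2, 3].

[9; 19, 17, 18, 1, 2, 3]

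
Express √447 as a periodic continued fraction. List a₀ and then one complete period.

a₀ = ⌊√447⌋ = 21.
With m₀=0, d₀=1 and mₖ₊₁ = dₖaₖ − mₖ, dₖ₊₁ = (n − mₖ₊₁²)/dₖ, aₖ₊₁ = ⌊(a₀+mₖ₊₁)/dₖ₊₁⌋:
  k=1: m=21, d=6, a=7
  k=2: m=21, d=1, a=42
d=1 and a=2a₀=42 at k=2, so the next step gives (m, d) = (21, 6) again — its k=1 value — and the period has length 2.

[21; 7, 42]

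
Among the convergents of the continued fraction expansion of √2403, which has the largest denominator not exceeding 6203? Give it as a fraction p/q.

√2403 = [49; 49, 98, …] (period length 2).
Convergents:
  p_0/q_0 = 49/1
  p_1/q_1 = 2402/49
  p_2/q_2 = 235445/4803
  p_3/q_3 = 11539207/235396
q_2 = 4803 ≤ 6203 < 235396 = q_3, so the answer is 235445/4803.

235445/4803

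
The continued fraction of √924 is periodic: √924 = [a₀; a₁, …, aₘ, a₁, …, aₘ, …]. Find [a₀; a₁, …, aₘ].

a₀ = ⌊√924⌋ = 30.
With m₀=0, d₀=1 and mₖ₊₁ = dₖaₖ − mₖ, dₖ₊₁ = (n − mₖ₊₁²)/dₖ, aₖ₊₁ = ⌊(a₀+mₖ₊₁)/dₖ₊₁⌋:
  k=1: m=30, d=24, a=2
  k=2: m=18, d=25, a=1
  k=3: m=7, d=35, a=1
  k=4: m=28, d=4, a=14
  k=5: m=28, d=35, a=1
  k=6: m=7, d=25, a=1
  k=7: m=18, d=24, a=2
  k=8: m=30, d=1, a=60
d=1 and a=2a₀=60 at k=8, so the next step gives (m, d) = (30, 24) again — its k=1 value — and the period has length 8.

[30; 2, 1, 1, 14, 1, 1, 2, 60]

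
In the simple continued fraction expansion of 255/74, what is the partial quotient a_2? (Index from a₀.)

255 = 3·74 + 33   →  a_0 = 3
74 = 2·33 + 8   →  a_1 = 2
33 = 4·8 + 1   →  a_2 = 4

4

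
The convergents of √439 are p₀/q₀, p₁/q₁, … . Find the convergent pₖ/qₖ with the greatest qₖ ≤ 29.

440/21

√439 = [20; 1, 19, 1, 40, …] (period length 4).
Convergents:
  p_0/q_0 = 20/1
  p_1/q_1 = 21/1
  p_2/q_2 = 419/20
  p_3/q_3 = 440/21
  p_4/q_4 = 18019/860
q_3 = 21 ≤ 29 < 860 = q_4, so the answer is 440/21.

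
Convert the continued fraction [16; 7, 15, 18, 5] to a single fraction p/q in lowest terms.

156266/9681

Using pₖ = aₖpₖ₋₁ + pₖ₋₂ and qₖ = aₖqₖ₋₁ + qₖ₋₂:
  k=0: a=16, p=16, q=1
  k=1: a=7, p=113, q=7
  k=2: a=15, p=1711, q=106
  k=3: a=18, p=30911, q=1915
  k=4: a=5, p=156266, q=9681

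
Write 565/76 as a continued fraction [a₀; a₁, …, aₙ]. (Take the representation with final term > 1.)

[7; 2, 3, 3, 3]

565 = 7×76 + 33
76 = 2×33 + 10
33 = 3×10 + 3
10 = 3×3 + 1
3 = 3×1 + 0  (stop)
So 565/76 = [7; 2, 3, 3, 3].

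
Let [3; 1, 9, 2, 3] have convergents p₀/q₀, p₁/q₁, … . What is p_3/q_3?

Using pₖ = aₖpₖ₋₁ + pₖ₋₂, qₖ = aₖqₖ₋₁ + qₖ₋₂ (with p₋₁=1, p₋₂=0, q₋₁=0, q₋₂=1):
  k=0: a=3, p=3, q=1
  k=1: a=1, p=4, q=1
  k=2: a=9, p=39, q=10
  k=3: a=2, p=82, q=21

82/21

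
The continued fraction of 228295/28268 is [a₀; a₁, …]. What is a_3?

19

228295 = 8·28268 + 2151   →  a_0 = 8
28268 = 13·2151 + 305   →  a_1 = 13
2151 = 7·305 + 16   →  a_2 = 7
305 = 19·16 + 1   →  a_3 = 19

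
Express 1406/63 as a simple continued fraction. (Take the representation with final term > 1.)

[22; 3, 6, 1, 2]

1406 = 22×63 + 20
63 = 3×20 + 3
20 = 6×3 + 2
3 = 1×2 + 1
2 = 2×1 + 0  (stop)
So 1406/63 = [22; 3, 6, 1, 2].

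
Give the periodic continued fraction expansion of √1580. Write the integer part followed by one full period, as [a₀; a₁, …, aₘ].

[39; 1, 2, 1, 78]

a₀ = ⌊√1580⌋ = 39.
With m₀=0, d₀=1 and mₖ₊₁ = dₖaₖ − mₖ, dₖ₊₁ = (n − mₖ₊₁²)/dₖ, aₖ₊₁ = ⌊(a₀+mₖ₊₁)/dₖ₊₁⌋:
  k=1: m=39, d=59, a=1
  k=2: m=20, d=20, a=2
  k=3: m=20, d=59, a=1
  k=4: m=39, d=1, a=78
d=1 and a=2a₀=78 at k=4, so the next step gives (m, d) = (39, 59) again — its k=1 value — and the period has length 4.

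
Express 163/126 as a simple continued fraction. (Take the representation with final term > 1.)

[1; 3, 2, 2, 7]

163 = 1×126 + 37
126 = 3×37 + 15
37 = 2×15 + 7
15 = 2×7 + 1
7 = 7×1 + 0  (stop)
So 163/126 = [1; 3, 2, 2, 7].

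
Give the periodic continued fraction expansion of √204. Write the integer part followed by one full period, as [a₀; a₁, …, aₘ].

a₀ = ⌊√204⌋ = 14.
With m₀=0, d₀=1 and mₖ₊₁ = dₖaₖ − mₖ, dₖ₊₁ = (n − mₖ₊₁²)/dₖ, aₖ₊₁ = ⌊(a₀+mₖ₊₁)/dₖ₊₁⌋:
  k=1: m=14, d=8, a=3
  k=2: m=10, d=13, a=1
  k=3: m=3, d=15, a=1
  k=4: m=12, d=4, a=6
  k=5: m=12, d=15, a=1
  k=6: m=3, d=13, a=1
  k=7: m=10, d=8, a=3
  k=8: m=14, d=1, a=28
d=1 and a=2a₀=28 at k=8, so the next step gives (m, d) = (14, 8) again — its k=1 value — and the period has length 8.

[14; 3, 1, 1, 6, 1, 1, 3, 28]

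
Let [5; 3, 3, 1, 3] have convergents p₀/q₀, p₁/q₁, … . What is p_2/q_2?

53/10

Using pₖ = aₖpₖ₋₁ + pₖ₋₂, qₖ = aₖqₖ₋₁ + qₖ₋₂ (with p₋₁=1, p₋₂=0, q₋₁=0, q₋₂=1):
  k=0: a=5, p=5, q=1
  k=1: a=3, p=16, q=3
  k=2: a=3, p=53, q=10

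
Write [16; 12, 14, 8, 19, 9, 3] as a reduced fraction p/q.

Using pₖ = aₖpₖ₋₁ + pₖ₋₂ and qₖ = aₖqₖ₋₁ + qₖ₋₂:
  k=0: a=16, p=16, q=1
  k=1: a=12, p=193, q=12
  k=2: a=14, p=2718, q=169
  k=3: a=8, p=21937, q=1364
  k=4: a=19, p=419521, q=26085
  k=5: a=9, p=3797626, q=236129
  k=6: a=3, p=11812399, q=734472

11812399/734472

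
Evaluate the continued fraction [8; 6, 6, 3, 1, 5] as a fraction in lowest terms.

7240/887

Using pₖ = aₖpₖ₋₁ + pₖ₋₂ and qₖ = aₖqₖ₋₁ + qₖ₋₂:
  k=0: a=8, p=8, q=1
  k=1: a=6, p=49, q=6
  k=2: a=6, p=302, q=37
  k=3: a=3, p=955, q=117
  k=4: a=1, p=1257, q=154
  k=5: a=5, p=7240, q=887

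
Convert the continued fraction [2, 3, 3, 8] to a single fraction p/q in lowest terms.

Fold from the inside: start with 8/1.
  3 + 1/8 = 25/8
  3 + 8/25 = 83/25
  2 + 25/83 = 191/83

191/83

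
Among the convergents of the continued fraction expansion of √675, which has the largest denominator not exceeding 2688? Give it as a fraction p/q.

√675 = [25; 1, 50, …] (period length 2).
Convergents:
  p_0/q_0 = 25/1
  p_1/q_1 = 26/1
  p_2/q_2 = 1325/51
  p_3/q_3 = 1351/52
  p_4/q_4 = 68875/2651
  p_5/q_5 = 70226/2703
q_4 = 2651 ≤ 2688 < 2703 = q_5, so the answer is 68875/2651.

68875/2651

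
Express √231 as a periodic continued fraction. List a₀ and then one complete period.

[15; 5, 30]

a₀ = ⌊√231⌋ = 15.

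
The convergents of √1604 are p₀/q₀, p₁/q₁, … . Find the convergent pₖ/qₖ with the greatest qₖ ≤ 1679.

√1604 = [40; 20, 80, …] (period length 2).
Convergents:
  p_0/q_0 = 40/1
  p_1/q_1 = 801/20
  p_2/q_2 = 64120/1601
  p_3/q_3 = 1283201/32040
q_2 = 1601 ≤ 1679 < 32040 = q_3, so the answer is 64120/1601.

64120/1601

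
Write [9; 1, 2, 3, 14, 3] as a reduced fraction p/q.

Using pₖ = aₖpₖ₋₁ + pₖ₋₂ and qₖ = aₖqₖ₋₁ + qₖ₋₂:
  k=0: a=9, p=9, q=1
  k=1: a=1, p=10, q=1
  k=2: a=2, p=29, q=3
  k=3: a=3, p=97, q=10
  k=4: a=14, p=1387, q=143
  k=5: a=3, p=4258, q=439

4258/439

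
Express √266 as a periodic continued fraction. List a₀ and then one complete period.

a₀ = ⌊√266⌋ = 16.
With m₀=0, d₀=1 and mₖ₊₁ = dₖaₖ − mₖ, dₖ₊₁ = (n − mₖ₊₁²)/dₖ, aₖ₊₁ = ⌊(a₀+mₖ₊₁)/dₖ₊₁⌋:
  k=1: m=16, d=10, a=3
  k=2: m=14, d=7, a=4
  k=3: m=14, d=10, a=3
  k=4: m=16, d=1, a=32
d=1 and a=2a₀=32 at k=4, so the next step gives (m, d) = (16, 10) again — its k=1 value — and the period has length 4.

[16; 3, 4, 3, 32]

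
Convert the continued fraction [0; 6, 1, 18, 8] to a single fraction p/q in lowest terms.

153/1063

Using pₖ = aₖpₖ₋₁ + pₖ₋₂ and qₖ = aₖqₖ₋₁ + qₖ₋₂:
  k=0: a=0, p=0, q=1
  k=1: a=6, p=1, q=6
  k=2: a=1, p=1, q=7
  k=3: a=18, p=19, q=132
  k=4: a=8, p=153, q=1063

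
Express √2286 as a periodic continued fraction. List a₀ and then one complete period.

a₀ = ⌊√2286⌋ = 47.
With m₀=0, d₀=1 and mₖ₊₁ = dₖaₖ − mₖ, dₖ₊₁ = (n − mₖ₊₁²)/dₖ, aₖ₊₁ = ⌊(a₀+mₖ₊₁)/dₖ₊₁⌋:
  k=1: m=47, d=77, a=1
  k=2: m=30, d=18, a=4
  k=3: m=42, d=29, a=3
  k=4: m=45, d=9, a=10
  k=5: m=45, d=29, a=3
  k=6: m=42, d=18, a=4
  k=7: m=30, d=77, a=1
  k=8: m=47, d=1, a=94
d=1 and a=2a₀=94 at k=8, so the next step gives (m, d) = (47, 77) again — its k=1 value — and the period has length 8.

[47; 1, 4, 3, 10, 3, 4, 1, 94]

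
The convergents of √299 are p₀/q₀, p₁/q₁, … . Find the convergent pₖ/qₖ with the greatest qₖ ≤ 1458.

√299 = [17; 3, 2, 3, 34, …] (period length 4).
Convergents:
  p_0/q_0 = 17/1
  p_1/q_1 = 52/3
  p_2/q_2 = 121/7
  p_3/q_3 = 415/24
  p_4/q_4 = 14231/823
  p_5/q_5 = 43108/2493
q_4 = 823 ≤ 1458 < 2493 = q_5, so the answer is 14231/823.

14231/823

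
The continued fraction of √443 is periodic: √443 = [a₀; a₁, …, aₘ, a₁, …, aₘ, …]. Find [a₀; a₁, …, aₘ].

a₀ = ⌊√443⌋ = 21.

[21; 21, 42]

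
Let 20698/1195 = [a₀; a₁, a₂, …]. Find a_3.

20698 = 17·1195 + 383   →  a_0 = 17
1195 = 3·383 + 46   →  a_1 = 3
383 = 8·46 + 15   →  a_2 = 8
46 = 3·15 + 1   →  a_3 = 3

3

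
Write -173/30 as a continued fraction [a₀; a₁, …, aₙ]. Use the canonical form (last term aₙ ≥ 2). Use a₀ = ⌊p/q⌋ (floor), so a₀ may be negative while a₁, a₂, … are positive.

[-6; 4, 3, 2]

-173 = -6*30 + 7
30 = 4*7 + 2
7 = 3*2 + 1
2 = 2*1 + 0  (stop)
So -173/30 = [-6; 4, 3, 2].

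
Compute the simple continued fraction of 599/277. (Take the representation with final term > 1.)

599 = 2×277 + 45
277 = 6×45 + 7
45 = 6×7 + 3
7 = 2×3 + 1
3 = 3×1 + 0  (stop)
So 599/277 = [2; 6, 6, 2, 3].

[2; 6, 6, 2, 3]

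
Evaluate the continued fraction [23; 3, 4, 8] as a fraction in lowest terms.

Fold from the inside: start with 8/1.
  4 + 1/8 = 33/8
  3 + 8/33 = 107/33
  23 + 33/107 = 2494/107

2494/107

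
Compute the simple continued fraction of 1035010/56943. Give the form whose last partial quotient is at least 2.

[18; 5, 1, 2, 15, 12, 18]

1035010 = 18*56943 + 10036
56943 = 5*10036 + 6763
10036 = 1*6763 + 3273
6763 = 2*3273 + 217
3273 = 15*217 + 18
217 = 12*18 + 1
18 = 18*1 + 0  (stop)
So 1035010/56943 = [18; 5, 1, 2, 15, 12, 18].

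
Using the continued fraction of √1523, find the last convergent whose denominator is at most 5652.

118755/3043

√1523 = [39; 39, 78, …] (period length 2).
Convergents:
  p_0/q_0 = 39/1
  p_1/q_1 = 1522/39
  p_2/q_2 = 118755/3043
  p_3/q_3 = 4632967/118716
q_2 = 3043 ≤ 5652 < 118716 = q_3, so the answer is 118755/3043.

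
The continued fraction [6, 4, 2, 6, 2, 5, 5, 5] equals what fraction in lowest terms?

114416/18383

Fold from the inside: start with 5/1.
  5 + 1/5 = 26/5
  5 + 5/26 = 135/26
  2 + 26/135 = 296/135
  6 + 135/296 = 1911/296
  2 + 296/1911 = 4118/1911
  4 + 1911/4118 = 18383/4118
  6 + 4118/18383 = 114416/18383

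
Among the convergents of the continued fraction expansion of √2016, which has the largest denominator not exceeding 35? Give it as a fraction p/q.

449/10

√2016 = [44; 1, 8, 1, 88, …] (period length 4).
Convergents:
  p_0/q_0 = 44/1
  p_1/q_1 = 45/1
  p_2/q_2 = 404/9
  p_3/q_3 = 449/10
  p_4/q_4 = 39916/889
q_3 = 10 ≤ 35 < 889 = q_4, so the answer is 449/10.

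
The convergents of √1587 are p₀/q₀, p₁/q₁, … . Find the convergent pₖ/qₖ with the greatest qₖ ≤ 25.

239/6

√1587 = [39; 1, 5, 7, 13, 7, 5, 1, 78, …] (period length 8).
Convergents:
  p_0/q_0 = 39/1
  p_1/q_1 = 40/1
  p_2/q_2 = 239/6
  p_3/q_3 = 1713/43
q_2 = 6 ≤ 25 < 43 = q_3, so the answer is 239/6.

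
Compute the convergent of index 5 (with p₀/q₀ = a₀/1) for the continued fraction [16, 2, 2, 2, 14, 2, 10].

5877/358

Using pₖ = aₖpₖ₋₁ + pₖ₋₂, qₖ = aₖqₖ₋₁ + qₖ₋₂ (with p₋₁=1, p₋₂=0, q₋₁=0, q₋₂=1):
  k=0: a=16, p=16, q=1
  k=1: a=2, p=33, q=2
  k=2: a=2, p=82, q=5
  k=3: a=2, p=197, q=12
  k=4: a=14, p=2840, q=173
  k=5: a=2, p=5877, q=358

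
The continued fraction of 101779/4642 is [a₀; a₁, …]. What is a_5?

15

101779 = 21·4642 + 4297   →  a_0 = 21
4642 = 1·4297 + 345   →  a_1 = 1
4297 = 12·345 + 157   →  a_2 = 12
345 = 2·157 + 31   →  a_3 = 2
157 = 5·31 + 2   →  a_4 = 5
31 = 15·2 + 1   →  a_5 = 15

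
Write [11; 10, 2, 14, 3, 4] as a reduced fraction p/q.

Fold from the inside: start with 4/1.
  3 + 1/4 = 13/4
  14 + 4/13 = 186/13
  2 + 13/186 = 385/186
  10 + 186/385 = 4036/385
  11 + 385/4036 = 44781/4036

44781/4036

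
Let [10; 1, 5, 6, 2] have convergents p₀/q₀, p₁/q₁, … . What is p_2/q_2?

Using pₖ = aₖpₖ₋₁ + pₖ₋₂, qₖ = aₖqₖ₋₁ + qₖ₋₂ (with p₋₁=1, p₋₂=0, q₋₁=0, q₋₂=1):
  k=0: a=10, p=10, q=1
  k=1: a=1, p=11, q=1
  k=2: a=5, p=65, q=6

65/6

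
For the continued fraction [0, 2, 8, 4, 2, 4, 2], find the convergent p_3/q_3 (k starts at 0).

33/70

Using pₖ = aₖpₖ₋₁ + pₖ₋₂, qₖ = aₖqₖ₋₁ + qₖ₋₂ (with p₋₁=1, p₋₂=0, q₋₁=0, q₋₂=1):
  k=0: a=0, p=0, q=1
  k=1: a=2, p=1, q=2
  k=2: a=8, p=8, q=17
  k=3: a=4, p=33, q=70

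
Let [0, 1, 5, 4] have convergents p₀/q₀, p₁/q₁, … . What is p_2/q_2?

Using pₖ = aₖpₖ₋₁ + pₖ₋₂, qₖ = aₖqₖ₋₁ + qₖ₋₂ (with p₋₁=1, p₋₂=0, q₋₁=0, q₋₂=1):
  k=0: a=0, p=0, q=1
  k=1: a=1, p=1, q=1
  k=2: a=5, p=5, q=6

5/6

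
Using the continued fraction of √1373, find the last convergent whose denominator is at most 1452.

√1373 = [37; 18, 1, 1, 18, 74, …] (period length 5).
Convergents:
  p_0/q_0 = 37/1
  p_1/q_1 = 667/18
  p_2/q_2 = 704/19
  p_3/q_3 = 1371/37
  p_4/q_4 = 25382/685
  p_5/q_5 = 1879639/50727
q_4 = 685 ≤ 1452 < 50727 = q_5, so the answer is 25382/685.

25382/685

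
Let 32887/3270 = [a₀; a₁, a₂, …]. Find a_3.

18

32887 = 10·3270 + 187   →  a_0 = 10
3270 = 17·187 + 91   →  a_1 = 17
187 = 2·91 + 5   →  a_2 = 2
91 = 18·5 + 1   →  a_3 = 18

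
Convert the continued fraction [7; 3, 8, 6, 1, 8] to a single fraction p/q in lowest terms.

11544/1577

Fold from the inside: start with 8/1.
  1 + 1/8 = 9/8
  6 + 8/9 = 62/9
  8 + 9/62 = 505/62
  3 + 62/505 = 1577/505
  7 + 505/1577 = 11544/1577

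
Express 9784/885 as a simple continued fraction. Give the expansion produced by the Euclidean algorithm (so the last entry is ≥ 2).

9784 = 11·885 + 49
885 = 18·49 + 3
49 = 16·3 + 1
3 = 3·1 + 0  (stop)
So 9784/885 = [11; 18, 16, 3].

[11; 18, 16, 3]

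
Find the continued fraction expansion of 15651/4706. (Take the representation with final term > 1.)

15651 = 3×4706 + 1533
4706 = 3×1533 + 107
1533 = 14×107 + 35
107 = 3×35 + 2
35 = 17×2 + 1
2 = 2×1 + 0  (stop)
So 15651/4706 = [3; 3, 14, 3, 17, 2].

[3; 3, 14, 3, 17, 2]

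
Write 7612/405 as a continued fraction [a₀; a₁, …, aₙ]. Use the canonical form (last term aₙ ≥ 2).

7612 = 18×405 + 322
405 = 1×322 + 83
322 = 3×83 + 73
83 = 1×73 + 10
73 = 7×10 + 3
10 = 3×3 + 1
3 = 3×1 + 0  (stop)
So 7612/405 = [18; 1, 3, 1, 7, 3, 3].

[18; 1, 3, 1, 7, 3, 3]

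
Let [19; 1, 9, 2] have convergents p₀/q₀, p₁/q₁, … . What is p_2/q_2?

199/10

Using pₖ = aₖpₖ₋₁ + pₖ₋₂, qₖ = aₖqₖ₋₁ + qₖ₋₂ (with p₋₁=1, p₋₂=0, q₋₁=0, q₋₂=1):
  k=0: a=19, p=19, q=1
  k=1: a=1, p=20, q=1
  k=2: a=9, p=199, q=10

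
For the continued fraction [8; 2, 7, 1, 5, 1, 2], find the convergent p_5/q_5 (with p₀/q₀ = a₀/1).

Using pₖ = aₖpₖ₋₁ + pₖ₋₂, qₖ = aₖqₖ₋₁ + qₖ₋₂ (with p₋₁=1, p₋₂=0, q₋₁=0, q₋₂=1):
  k=0: a=8, p=8, q=1
  k=1: a=2, p=17, q=2
  k=2: a=7, p=127, q=15
  k=3: a=1, p=144, q=17
  k=4: a=5, p=847, q=100
  k=5: a=1, p=991, q=117

991/117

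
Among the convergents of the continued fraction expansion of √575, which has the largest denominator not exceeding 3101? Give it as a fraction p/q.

√575 = [23; 1, 46, …] (period length 2).
Convergents:
  p_0/q_0 = 23/1
  p_1/q_1 = 24/1
  p_2/q_2 = 1127/47
  p_3/q_3 = 1151/48
  p_4/q_4 = 54073/2255
  p_5/q_5 = 55224/2303
  p_6/q_6 = 2594377/108193
q_5 = 2303 ≤ 3101 < 108193 = q_6, so the answer is 55224/2303.

55224/2303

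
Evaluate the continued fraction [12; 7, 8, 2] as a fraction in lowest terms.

Fold from the inside: start with 2/1.
  8 + 1/2 = 17/2
  7 + 2/17 = 121/17
  12 + 17/121 = 1469/121

1469/121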